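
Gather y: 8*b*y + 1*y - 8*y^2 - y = 8*b*y - 8*y^2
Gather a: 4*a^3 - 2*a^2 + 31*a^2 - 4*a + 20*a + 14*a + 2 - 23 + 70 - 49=4*a^3 + 29*a^2 + 30*a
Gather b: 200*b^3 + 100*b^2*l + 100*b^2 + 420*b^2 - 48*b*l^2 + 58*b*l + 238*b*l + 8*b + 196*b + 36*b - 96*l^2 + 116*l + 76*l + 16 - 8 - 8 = 200*b^3 + b^2*(100*l + 520) + b*(-48*l^2 + 296*l + 240) - 96*l^2 + 192*l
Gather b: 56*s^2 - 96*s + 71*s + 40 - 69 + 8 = 56*s^2 - 25*s - 21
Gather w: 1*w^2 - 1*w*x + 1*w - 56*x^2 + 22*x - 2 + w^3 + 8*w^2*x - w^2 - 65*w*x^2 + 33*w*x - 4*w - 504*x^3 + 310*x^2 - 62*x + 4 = w^3 + 8*w^2*x + w*(-65*x^2 + 32*x - 3) - 504*x^3 + 254*x^2 - 40*x + 2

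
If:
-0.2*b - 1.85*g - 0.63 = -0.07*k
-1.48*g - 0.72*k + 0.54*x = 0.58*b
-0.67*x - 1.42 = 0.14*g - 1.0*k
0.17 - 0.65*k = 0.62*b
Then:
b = -1.38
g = -0.13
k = 1.58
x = 0.26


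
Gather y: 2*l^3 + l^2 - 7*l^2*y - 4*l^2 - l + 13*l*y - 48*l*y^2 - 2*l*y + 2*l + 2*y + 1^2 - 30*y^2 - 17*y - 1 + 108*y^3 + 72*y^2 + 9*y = 2*l^3 - 3*l^2 + l + 108*y^3 + y^2*(42 - 48*l) + y*(-7*l^2 + 11*l - 6)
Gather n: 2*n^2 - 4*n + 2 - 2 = 2*n^2 - 4*n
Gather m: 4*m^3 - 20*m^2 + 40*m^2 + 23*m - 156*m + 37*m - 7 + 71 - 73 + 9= 4*m^3 + 20*m^2 - 96*m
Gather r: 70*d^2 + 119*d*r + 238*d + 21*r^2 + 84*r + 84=70*d^2 + 238*d + 21*r^2 + r*(119*d + 84) + 84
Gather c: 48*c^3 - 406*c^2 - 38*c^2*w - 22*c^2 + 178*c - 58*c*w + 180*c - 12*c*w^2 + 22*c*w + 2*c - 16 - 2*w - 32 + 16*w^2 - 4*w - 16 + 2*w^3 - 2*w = 48*c^3 + c^2*(-38*w - 428) + c*(-12*w^2 - 36*w + 360) + 2*w^3 + 16*w^2 - 8*w - 64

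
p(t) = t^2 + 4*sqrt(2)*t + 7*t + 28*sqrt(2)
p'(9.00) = 30.66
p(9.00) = 234.51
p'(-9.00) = -5.34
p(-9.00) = 6.69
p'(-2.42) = 7.82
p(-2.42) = 14.82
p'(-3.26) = 6.14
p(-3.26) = 8.96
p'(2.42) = 17.50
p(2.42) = 76.08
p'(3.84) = 20.34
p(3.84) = 102.95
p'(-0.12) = 12.42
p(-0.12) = 38.09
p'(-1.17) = 10.32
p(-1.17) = 26.16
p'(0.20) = 13.06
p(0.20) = 42.17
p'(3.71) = 20.08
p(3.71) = 100.32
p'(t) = 2*t + 4*sqrt(2) + 7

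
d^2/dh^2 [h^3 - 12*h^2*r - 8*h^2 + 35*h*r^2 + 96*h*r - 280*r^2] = 6*h - 24*r - 16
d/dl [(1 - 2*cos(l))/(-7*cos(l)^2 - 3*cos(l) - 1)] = (14*cos(l)^2 - 14*cos(l) - 5)*sin(l)/(-7*sin(l)^2 + 3*cos(l) + 8)^2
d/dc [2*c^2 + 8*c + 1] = 4*c + 8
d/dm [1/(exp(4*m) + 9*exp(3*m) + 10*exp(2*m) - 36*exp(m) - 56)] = (-4*exp(3*m) - 27*exp(2*m) - 20*exp(m) + 36)*exp(m)/(exp(4*m) + 9*exp(3*m) + 10*exp(2*m) - 36*exp(m) - 56)^2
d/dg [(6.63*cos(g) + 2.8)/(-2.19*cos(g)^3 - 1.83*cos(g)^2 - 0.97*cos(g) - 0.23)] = -(29.0394*cos(g)^3 + 30.5289*cos(g)^2 + 10.248*cos(g) + 1.1911)*sin(g)/(2.19*cos(g)^3 + 1.83*cos(g)^2 + 0.97*cos(g) + 0.23)^2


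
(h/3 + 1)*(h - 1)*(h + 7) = h^3/3 + 3*h^2 + 11*h/3 - 7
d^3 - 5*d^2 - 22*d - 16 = (d - 8)*(d + 1)*(d + 2)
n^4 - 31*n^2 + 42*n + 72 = (n - 4)*(n - 3)*(n + 1)*(n + 6)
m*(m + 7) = m^2 + 7*m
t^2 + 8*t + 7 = (t + 1)*(t + 7)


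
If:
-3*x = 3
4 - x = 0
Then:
No Solution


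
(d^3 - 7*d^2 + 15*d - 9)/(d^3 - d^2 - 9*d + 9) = (d - 3)/(d + 3)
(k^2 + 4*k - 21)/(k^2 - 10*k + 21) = (k + 7)/(k - 7)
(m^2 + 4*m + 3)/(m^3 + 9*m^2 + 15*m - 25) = (m^2 + 4*m + 3)/(m^3 + 9*m^2 + 15*m - 25)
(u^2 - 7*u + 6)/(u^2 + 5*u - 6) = (u - 6)/(u + 6)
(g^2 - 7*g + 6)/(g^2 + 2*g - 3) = (g - 6)/(g + 3)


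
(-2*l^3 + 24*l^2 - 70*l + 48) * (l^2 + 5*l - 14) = -2*l^5 + 14*l^4 + 78*l^3 - 638*l^2 + 1220*l - 672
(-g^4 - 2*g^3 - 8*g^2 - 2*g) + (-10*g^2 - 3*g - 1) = -g^4 - 2*g^3 - 18*g^2 - 5*g - 1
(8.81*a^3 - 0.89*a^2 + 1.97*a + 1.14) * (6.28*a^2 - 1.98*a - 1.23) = 55.3268*a^5 - 23.033*a^4 + 3.2975*a^3 + 4.3533*a^2 - 4.6803*a - 1.4022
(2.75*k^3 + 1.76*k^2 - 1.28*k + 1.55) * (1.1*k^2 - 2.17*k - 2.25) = 3.025*k^5 - 4.0315*k^4 - 11.4147*k^3 + 0.5226*k^2 - 0.4835*k - 3.4875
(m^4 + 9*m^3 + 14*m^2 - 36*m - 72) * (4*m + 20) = 4*m^5 + 56*m^4 + 236*m^3 + 136*m^2 - 1008*m - 1440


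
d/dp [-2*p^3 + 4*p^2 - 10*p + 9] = -6*p^2 + 8*p - 10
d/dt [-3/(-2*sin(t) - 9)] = -6*cos(t)/(2*sin(t) + 9)^2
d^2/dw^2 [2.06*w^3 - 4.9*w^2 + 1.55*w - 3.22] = 12.36*w - 9.8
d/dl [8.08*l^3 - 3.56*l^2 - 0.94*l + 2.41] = 24.24*l^2 - 7.12*l - 0.94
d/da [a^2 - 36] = 2*a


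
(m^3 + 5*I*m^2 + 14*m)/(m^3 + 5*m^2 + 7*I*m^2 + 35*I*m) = (m - 2*I)/(m + 5)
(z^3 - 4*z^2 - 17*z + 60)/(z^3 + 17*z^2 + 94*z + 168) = (z^2 - 8*z + 15)/(z^2 + 13*z + 42)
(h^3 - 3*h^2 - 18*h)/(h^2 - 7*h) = (h^2 - 3*h - 18)/(h - 7)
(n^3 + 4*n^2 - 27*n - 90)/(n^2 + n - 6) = (n^2 + n - 30)/(n - 2)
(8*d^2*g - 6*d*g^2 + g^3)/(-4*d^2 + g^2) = g*(-4*d + g)/(2*d + g)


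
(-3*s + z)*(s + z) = -3*s^2 - 2*s*z + z^2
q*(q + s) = q^2 + q*s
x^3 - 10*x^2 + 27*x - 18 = (x - 6)*(x - 3)*(x - 1)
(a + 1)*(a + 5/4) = a^2 + 9*a/4 + 5/4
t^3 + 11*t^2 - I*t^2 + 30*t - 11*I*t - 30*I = (t + 5)*(t + 6)*(t - I)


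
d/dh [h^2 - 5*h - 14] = 2*h - 5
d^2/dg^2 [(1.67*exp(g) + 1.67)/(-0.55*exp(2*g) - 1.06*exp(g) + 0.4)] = (-0.505175*exp(4*g) - 1.04709*exp(3*g) - 5.12523*exp(2*g) - 4.054092*exp(g) - 0.97528)*exp(g)/(0.166375*exp(6*g) + 0.96195*exp(5*g) + 1.49094*exp(4*g) - 0.208184*exp(3*g) - 1.08432*exp(2*g) + 0.5088*exp(g) - 0.064)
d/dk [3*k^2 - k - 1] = 6*k - 1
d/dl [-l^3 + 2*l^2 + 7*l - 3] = -3*l^2 + 4*l + 7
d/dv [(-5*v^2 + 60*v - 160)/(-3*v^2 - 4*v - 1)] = 50*(4*v^2 - 19*v - 14)/(9*v^4 + 24*v^3 + 22*v^2 + 8*v + 1)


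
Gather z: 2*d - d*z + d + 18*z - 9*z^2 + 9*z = 3*d - 9*z^2 + z*(27 - d)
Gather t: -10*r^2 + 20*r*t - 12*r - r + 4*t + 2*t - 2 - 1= -10*r^2 - 13*r + t*(20*r + 6) - 3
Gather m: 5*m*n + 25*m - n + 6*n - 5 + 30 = m*(5*n + 25) + 5*n + 25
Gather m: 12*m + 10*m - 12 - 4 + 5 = 22*m - 11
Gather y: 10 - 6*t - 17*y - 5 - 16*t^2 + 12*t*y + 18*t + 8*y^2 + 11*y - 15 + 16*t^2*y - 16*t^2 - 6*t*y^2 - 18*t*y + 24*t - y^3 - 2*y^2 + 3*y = -32*t^2 + 36*t - y^3 + y^2*(6 - 6*t) + y*(16*t^2 - 6*t - 3) - 10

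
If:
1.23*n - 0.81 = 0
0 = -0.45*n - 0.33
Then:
No Solution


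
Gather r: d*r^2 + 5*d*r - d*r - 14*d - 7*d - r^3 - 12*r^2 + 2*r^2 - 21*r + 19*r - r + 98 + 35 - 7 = -21*d - r^3 + r^2*(d - 10) + r*(4*d - 3) + 126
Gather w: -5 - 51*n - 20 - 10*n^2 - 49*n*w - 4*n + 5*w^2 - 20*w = -10*n^2 - 55*n + 5*w^2 + w*(-49*n - 20) - 25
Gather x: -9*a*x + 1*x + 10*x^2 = 10*x^2 + x*(1 - 9*a)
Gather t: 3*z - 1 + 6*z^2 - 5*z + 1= 6*z^2 - 2*z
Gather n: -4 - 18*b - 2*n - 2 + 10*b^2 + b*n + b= 10*b^2 - 17*b + n*(b - 2) - 6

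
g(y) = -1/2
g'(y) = 0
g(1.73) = -0.50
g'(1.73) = 0.00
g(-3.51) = -0.50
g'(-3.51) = 0.00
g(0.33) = -0.50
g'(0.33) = 0.00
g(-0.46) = -0.50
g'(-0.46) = 0.00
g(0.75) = -0.50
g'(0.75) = 0.00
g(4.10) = -0.50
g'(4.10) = 0.00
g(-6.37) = -0.50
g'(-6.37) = 0.00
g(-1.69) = -0.50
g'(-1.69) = 0.00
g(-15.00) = -0.50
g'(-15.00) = 0.00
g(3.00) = -0.50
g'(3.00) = 0.00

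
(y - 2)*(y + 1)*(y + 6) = y^3 + 5*y^2 - 8*y - 12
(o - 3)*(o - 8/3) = o^2 - 17*o/3 + 8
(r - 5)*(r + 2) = r^2 - 3*r - 10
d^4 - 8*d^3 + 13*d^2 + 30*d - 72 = (d - 4)*(d - 3)^2*(d + 2)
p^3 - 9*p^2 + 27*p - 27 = (p - 3)^3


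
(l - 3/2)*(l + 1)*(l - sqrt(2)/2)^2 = l^4 - sqrt(2)*l^3 - l^3/2 - l^2 + sqrt(2)*l^2/2 - l/4 + 3*sqrt(2)*l/2 - 3/4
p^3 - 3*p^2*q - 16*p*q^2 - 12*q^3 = (p - 6*q)*(p + q)*(p + 2*q)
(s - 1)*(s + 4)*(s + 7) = s^3 + 10*s^2 + 17*s - 28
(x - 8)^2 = x^2 - 16*x + 64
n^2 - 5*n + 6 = (n - 3)*(n - 2)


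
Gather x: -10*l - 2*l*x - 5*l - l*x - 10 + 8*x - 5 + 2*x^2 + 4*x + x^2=-15*l + 3*x^2 + x*(12 - 3*l) - 15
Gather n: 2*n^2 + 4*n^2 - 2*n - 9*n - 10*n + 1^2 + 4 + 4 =6*n^2 - 21*n + 9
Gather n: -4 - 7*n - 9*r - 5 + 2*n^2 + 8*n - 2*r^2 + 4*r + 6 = 2*n^2 + n - 2*r^2 - 5*r - 3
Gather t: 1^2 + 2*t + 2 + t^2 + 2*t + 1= t^2 + 4*t + 4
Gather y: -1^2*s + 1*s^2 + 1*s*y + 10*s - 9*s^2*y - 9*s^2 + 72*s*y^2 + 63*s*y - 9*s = -8*s^2 + 72*s*y^2 + y*(-9*s^2 + 64*s)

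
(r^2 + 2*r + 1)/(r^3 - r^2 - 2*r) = (r + 1)/(r*(r - 2))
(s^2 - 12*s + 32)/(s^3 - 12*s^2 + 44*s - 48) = (s - 8)/(s^2 - 8*s + 12)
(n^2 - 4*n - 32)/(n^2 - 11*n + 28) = (n^2 - 4*n - 32)/(n^2 - 11*n + 28)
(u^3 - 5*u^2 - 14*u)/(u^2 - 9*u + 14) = u*(u + 2)/(u - 2)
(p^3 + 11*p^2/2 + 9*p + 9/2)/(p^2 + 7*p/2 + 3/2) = (2*p^2 + 5*p + 3)/(2*p + 1)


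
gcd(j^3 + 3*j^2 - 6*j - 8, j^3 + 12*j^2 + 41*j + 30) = j + 1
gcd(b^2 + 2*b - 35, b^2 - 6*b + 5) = b - 5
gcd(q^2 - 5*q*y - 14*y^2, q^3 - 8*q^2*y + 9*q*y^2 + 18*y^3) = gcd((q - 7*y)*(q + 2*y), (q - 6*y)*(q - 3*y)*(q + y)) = 1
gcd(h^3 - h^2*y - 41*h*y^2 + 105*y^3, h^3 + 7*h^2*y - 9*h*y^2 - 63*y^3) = -h^2 - 4*h*y + 21*y^2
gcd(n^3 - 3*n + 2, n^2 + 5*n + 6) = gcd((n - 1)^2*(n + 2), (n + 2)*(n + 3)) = n + 2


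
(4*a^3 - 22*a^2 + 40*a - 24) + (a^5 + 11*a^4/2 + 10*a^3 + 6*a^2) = a^5 + 11*a^4/2 + 14*a^3 - 16*a^2 + 40*a - 24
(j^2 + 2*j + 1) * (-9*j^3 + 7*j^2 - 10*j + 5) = -9*j^5 - 11*j^4 - 5*j^3 - 8*j^2 + 5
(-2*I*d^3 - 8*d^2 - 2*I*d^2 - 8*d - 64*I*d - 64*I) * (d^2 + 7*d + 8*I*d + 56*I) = -2*I*d^5 + 8*d^4 - 16*I*d^4 + 64*d^3 - 142*I*d^3 + 568*d^2 - 1024*I*d^2 + 4096*d - 896*I*d + 3584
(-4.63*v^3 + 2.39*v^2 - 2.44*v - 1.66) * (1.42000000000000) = -6.5746*v^3 + 3.3938*v^2 - 3.4648*v - 2.3572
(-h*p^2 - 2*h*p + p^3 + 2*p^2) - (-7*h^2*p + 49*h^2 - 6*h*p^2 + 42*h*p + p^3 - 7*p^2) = 7*h^2*p - 49*h^2 + 5*h*p^2 - 44*h*p + 9*p^2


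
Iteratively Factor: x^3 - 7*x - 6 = (x + 1)*(x^2 - x - 6) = (x + 1)*(x + 2)*(x - 3)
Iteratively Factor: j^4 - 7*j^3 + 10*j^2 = (j - 2)*(j^3 - 5*j^2) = (j - 5)*(j - 2)*(j^2) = j*(j - 5)*(j - 2)*(j)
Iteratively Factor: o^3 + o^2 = (o + 1)*(o^2) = o*(o + 1)*(o)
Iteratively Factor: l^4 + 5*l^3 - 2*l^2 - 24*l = (l - 2)*(l^3 + 7*l^2 + 12*l) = (l - 2)*(l + 4)*(l^2 + 3*l) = (l - 2)*(l + 3)*(l + 4)*(l)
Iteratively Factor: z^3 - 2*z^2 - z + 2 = (z - 1)*(z^2 - z - 2) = (z - 1)*(z + 1)*(z - 2)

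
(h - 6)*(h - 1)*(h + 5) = h^3 - 2*h^2 - 29*h + 30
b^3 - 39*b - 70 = (b - 7)*(b + 2)*(b + 5)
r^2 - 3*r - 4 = (r - 4)*(r + 1)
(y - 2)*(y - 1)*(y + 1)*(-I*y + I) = -I*y^4 + 3*I*y^3 - I*y^2 - 3*I*y + 2*I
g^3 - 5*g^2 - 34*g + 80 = (g - 8)*(g - 2)*(g + 5)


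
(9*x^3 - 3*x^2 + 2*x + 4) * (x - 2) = 9*x^4 - 21*x^3 + 8*x^2 - 8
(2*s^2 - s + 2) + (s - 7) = 2*s^2 - 5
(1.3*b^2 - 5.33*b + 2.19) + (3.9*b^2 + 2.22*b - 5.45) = 5.2*b^2 - 3.11*b - 3.26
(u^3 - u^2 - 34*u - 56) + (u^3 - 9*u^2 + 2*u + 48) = 2*u^3 - 10*u^2 - 32*u - 8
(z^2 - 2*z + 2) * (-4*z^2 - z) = -4*z^4 + 7*z^3 - 6*z^2 - 2*z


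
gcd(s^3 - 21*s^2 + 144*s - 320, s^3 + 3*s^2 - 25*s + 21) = 1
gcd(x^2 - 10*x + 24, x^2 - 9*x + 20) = x - 4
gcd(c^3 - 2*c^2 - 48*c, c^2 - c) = c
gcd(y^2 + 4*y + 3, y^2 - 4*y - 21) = y + 3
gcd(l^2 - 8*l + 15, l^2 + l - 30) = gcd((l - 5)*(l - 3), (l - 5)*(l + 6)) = l - 5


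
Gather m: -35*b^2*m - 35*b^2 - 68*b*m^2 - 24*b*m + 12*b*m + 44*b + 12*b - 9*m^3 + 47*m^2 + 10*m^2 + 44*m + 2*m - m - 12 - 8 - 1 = -35*b^2 + 56*b - 9*m^3 + m^2*(57 - 68*b) + m*(-35*b^2 - 12*b + 45) - 21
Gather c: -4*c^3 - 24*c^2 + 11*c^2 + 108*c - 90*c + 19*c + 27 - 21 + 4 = -4*c^3 - 13*c^2 + 37*c + 10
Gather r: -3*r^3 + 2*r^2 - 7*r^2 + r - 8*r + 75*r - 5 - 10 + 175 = -3*r^3 - 5*r^2 + 68*r + 160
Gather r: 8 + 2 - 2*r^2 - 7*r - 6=-2*r^2 - 7*r + 4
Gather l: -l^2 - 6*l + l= -l^2 - 5*l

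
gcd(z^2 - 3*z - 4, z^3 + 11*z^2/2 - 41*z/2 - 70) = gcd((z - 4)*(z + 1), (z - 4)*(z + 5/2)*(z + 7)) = z - 4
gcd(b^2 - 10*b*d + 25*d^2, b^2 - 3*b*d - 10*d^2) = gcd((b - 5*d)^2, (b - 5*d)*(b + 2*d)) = b - 5*d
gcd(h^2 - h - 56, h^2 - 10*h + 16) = h - 8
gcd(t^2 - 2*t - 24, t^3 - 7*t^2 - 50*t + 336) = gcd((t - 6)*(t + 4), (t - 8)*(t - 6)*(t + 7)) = t - 6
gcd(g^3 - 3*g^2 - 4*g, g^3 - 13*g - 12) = g^2 - 3*g - 4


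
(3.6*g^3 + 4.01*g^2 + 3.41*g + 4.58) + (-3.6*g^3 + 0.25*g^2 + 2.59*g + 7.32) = 4.26*g^2 + 6.0*g + 11.9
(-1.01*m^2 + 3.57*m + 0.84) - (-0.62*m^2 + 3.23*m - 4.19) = -0.39*m^2 + 0.34*m + 5.03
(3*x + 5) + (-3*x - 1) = 4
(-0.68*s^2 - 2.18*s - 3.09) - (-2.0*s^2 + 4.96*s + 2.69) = 1.32*s^2 - 7.14*s - 5.78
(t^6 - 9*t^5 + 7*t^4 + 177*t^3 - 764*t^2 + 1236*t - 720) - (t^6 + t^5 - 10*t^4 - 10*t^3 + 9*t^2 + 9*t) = -10*t^5 + 17*t^4 + 187*t^3 - 773*t^2 + 1227*t - 720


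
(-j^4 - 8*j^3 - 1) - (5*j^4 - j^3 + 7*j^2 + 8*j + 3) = -6*j^4 - 7*j^3 - 7*j^2 - 8*j - 4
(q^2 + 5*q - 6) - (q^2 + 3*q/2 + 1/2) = 7*q/2 - 13/2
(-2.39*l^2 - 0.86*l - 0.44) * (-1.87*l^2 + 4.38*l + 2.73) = 4.4693*l^4 - 8.86*l^3 - 9.4687*l^2 - 4.275*l - 1.2012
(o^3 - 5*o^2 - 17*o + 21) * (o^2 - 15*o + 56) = o^5 - 20*o^4 + 114*o^3 - 4*o^2 - 1267*o + 1176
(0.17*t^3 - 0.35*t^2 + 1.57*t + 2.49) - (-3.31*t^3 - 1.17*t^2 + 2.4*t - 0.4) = 3.48*t^3 + 0.82*t^2 - 0.83*t + 2.89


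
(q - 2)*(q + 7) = q^2 + 5*q - 14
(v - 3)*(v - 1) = v^2 - 4*v + 3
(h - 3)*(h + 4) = h^2 + h - 12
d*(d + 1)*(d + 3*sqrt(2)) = d^3 + d^2 + 3*sqrt(2)*d^2 + 3*sqrt(2)*d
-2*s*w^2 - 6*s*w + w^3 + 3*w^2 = w*(-2*s + w)*(w + 3)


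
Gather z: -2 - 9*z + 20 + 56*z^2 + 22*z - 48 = 56*z^2 + 13*z - 30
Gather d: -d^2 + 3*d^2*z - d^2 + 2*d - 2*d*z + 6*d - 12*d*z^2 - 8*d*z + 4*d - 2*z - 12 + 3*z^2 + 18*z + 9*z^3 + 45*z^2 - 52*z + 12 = d^2*(3*z - 2) + d*(-12*z^2 - 10*z + 12) + 9*z^3 + 48*z^2 - 36*z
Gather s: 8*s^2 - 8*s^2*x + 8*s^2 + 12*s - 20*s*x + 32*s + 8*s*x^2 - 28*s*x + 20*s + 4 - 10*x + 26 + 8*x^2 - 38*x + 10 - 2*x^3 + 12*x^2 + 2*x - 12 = s^2*(16 - 8*x) + s*(8*x^2 - 48*x + 64) - 2*x^3 + 20*x^2 - 46*x + 28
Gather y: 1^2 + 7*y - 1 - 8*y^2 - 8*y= -8*y^2 - y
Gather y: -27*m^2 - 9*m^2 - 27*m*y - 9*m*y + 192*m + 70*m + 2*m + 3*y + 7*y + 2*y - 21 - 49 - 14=-36*m^2 + 264*m + y*(12 - 36*m) - 84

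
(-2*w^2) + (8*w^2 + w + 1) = 6*w^2 + w + 1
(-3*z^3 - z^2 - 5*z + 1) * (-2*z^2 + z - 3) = 6*z^5 - z^4 + 18*z^3 - 4*z^2 + 16*z - 3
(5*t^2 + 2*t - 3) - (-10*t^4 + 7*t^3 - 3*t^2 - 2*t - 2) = 10*t^4 - 7*t^3 + 8*t^2 + 4*t - 1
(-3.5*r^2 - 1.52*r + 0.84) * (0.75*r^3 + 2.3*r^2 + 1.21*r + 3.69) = -2.625*r^5 - 9.19*r^4 - 7.101*r^3 - 12.8222*r^2 - 4.5924*r + 3.0996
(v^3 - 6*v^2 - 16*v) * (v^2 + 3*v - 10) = v^5 - 3*v^4 - 44*v^3 + 12*v^2 + 160*v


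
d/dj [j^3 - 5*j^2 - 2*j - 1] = 3*j^2 - 10*j - 2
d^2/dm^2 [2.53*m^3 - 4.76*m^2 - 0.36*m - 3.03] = 15.18*m - 9.52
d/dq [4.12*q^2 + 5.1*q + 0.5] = 8.24*q + 5.1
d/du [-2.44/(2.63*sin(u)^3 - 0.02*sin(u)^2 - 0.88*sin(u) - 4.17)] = (19.2516*sin(u)^2 - 0.0976*sin(u) - 2.1472)*cos(u)/(-2.63*sin(u)^3 + 0.02*sin(u)^2 + 0.88*sin(u) + 4.17)^2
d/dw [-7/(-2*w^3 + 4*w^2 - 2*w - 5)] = 14*(-3*w^2 + 4*w - 1)/(2*w^3 - 4*w^2 + 2*w + 5)^2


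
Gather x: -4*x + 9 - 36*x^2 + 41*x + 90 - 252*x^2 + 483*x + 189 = -288*x^2 + 520*x + 288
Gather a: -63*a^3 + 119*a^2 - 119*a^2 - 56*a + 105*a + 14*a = -63*a^3 + 63*a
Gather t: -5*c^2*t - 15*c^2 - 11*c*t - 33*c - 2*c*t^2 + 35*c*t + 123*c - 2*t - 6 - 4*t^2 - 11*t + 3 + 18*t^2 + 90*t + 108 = -15*c^2 + 90*c + t^2*(14 - 2*c) + t*(-5*c^2 + 24*c + 77) + 105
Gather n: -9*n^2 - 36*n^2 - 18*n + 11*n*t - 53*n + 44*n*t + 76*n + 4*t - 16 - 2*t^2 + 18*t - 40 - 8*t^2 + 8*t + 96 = -45*n^2 + n*(55*t + 5) - 10*t^2 + 30*t + 40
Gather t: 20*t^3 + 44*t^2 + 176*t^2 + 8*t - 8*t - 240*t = 20*t^3 + 220*t^2 - 240*t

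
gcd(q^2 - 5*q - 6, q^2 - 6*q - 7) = q + 1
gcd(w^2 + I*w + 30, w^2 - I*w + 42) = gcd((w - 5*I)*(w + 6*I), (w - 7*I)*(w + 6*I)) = w + 6*I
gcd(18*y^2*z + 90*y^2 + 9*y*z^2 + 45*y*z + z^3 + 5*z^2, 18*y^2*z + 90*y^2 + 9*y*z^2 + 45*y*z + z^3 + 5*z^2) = 18*y^2*z + 90*y^2 + 9*y*z^2 + 45*y*z + z^3 + 5*z^2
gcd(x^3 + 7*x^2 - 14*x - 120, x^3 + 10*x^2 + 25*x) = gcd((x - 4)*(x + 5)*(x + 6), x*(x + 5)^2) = x + 5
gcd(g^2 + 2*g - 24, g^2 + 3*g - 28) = g - 4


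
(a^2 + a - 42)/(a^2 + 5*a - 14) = (a - 6)/(a - 2)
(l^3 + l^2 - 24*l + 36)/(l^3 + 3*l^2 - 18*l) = (l - 2)/l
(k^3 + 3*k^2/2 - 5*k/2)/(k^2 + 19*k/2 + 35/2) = k*(k - 1)/(k + 7)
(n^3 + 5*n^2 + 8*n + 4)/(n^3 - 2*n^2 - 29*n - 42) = (n^2 + 3*n + 2)/(n^2 - 4*n - 21)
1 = 1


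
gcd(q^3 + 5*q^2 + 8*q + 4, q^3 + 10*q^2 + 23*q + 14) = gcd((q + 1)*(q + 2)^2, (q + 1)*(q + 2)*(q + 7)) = q^2 + 3*q + 2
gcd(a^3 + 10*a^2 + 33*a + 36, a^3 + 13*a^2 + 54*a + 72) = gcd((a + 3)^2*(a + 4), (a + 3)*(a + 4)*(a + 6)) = a^2 + 7*a + 12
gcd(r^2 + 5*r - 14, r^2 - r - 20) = 1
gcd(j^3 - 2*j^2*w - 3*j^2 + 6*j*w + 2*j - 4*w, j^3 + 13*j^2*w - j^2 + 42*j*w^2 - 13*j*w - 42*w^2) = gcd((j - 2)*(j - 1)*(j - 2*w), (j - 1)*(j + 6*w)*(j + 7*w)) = j - 1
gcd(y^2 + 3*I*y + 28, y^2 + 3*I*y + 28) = y^2 + 3*I*y + 28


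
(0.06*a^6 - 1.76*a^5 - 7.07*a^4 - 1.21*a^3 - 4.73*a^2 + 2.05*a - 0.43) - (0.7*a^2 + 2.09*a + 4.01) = 0.06*a^6 - 1.76*a^5 - 7.07*a^4 - 1.21*a^3 - 5.43*a^2 - 0.04*a - 4.44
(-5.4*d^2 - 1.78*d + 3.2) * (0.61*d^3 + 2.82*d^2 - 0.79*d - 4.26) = -3.294*d^5 - 16.3138*d^4 + 1.1984*d^3 + 33.4342*d^2 + 5.0548*d - 13.632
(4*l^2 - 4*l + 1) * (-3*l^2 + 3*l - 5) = -12*l^4 + 24*l^3 - 35*l^2 + 23*l - 5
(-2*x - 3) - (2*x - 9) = 6 - 4*x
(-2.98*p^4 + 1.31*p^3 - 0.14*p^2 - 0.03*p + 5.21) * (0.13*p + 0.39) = -0.3874*p^5 - 0.9919*p^4 + 0.4927*p^3 - 0.0585*p^2 + 0.6656*p + 2.0319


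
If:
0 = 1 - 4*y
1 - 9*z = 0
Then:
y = 1/4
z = 1/9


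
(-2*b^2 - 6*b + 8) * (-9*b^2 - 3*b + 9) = 18*b^4 + 60*b^3 - 72*b^2 - 78*b + 72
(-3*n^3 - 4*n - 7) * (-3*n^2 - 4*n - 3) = 9*n^5 + 12*n^4 + 21*n^3 + 37*n^2 + 40*n + 21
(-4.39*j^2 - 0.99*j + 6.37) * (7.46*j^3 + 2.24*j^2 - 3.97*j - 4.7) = -32.7494*j^5 - 17.219*j^4 + 62.7309*j^3 + 38.8321*j^2 - 20.6359*j - 29.939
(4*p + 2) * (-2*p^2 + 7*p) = -8*p^3 + 24*p^2 + 14*p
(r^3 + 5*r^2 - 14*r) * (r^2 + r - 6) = r^5 + 6*r^4 - 15*r^3 - 44*r^2 + 84*r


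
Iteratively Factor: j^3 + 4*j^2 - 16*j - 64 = (j + 4)*(j^2 - 16) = (j + 4)^2*(j - 4)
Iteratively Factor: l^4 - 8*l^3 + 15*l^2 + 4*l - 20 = (l + 1)*(l^3 - 9*l^2 + 24*l - 20) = (l - 2)*(l + 1)*(l^2 - 7*l + 10) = (l - 2)^2*(l + 1)*(l - 5)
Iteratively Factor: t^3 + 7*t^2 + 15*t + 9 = (t + 3)*(t^2 + 4*t + 3) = (t + 3)^2*(t + 1)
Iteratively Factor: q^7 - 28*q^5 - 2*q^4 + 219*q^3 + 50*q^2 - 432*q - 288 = (q - 2)*(q^6 + 2*q^5 - 24*q^4 - 50*q^3 + 119*q^2 + 288*q + 144) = (q - 2)*(q + 3)*(q^5 - q^4 - 21*q^3 + 13*q^2 + 80*q + 48) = (q - 4)*(q - 2)*(q + 3)*(q^4 + 3*q^3 - 9*q^2 - 23*q - 12) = (q - 4)*(q - 2)*(q + 3)*(q + 4)*(q^3 - q^2 - 5*q - 3) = (q - 4)*(q - 2)*(q + 1)*(q + 3)*(q + 4)*(q^2 - 2*q - 3) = (q - 4)*(q - 2)*(q + 1)^2*(q + 3)*(q + 4)*(q - 3)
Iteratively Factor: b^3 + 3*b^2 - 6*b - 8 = (b + 4)*(b^2 - b - 2) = (b - 2)*(b + 4)*(b + 1)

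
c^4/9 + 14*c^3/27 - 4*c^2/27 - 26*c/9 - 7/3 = (c/3 + 1)^2*(c - 7/3)*(c + 1)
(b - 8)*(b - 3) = b^2 - 11*b + 24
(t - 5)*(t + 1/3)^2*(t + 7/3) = t^4 - 2*t^3 - 40*t^2/3 - 218*t/27 - 35/27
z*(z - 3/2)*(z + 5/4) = z^3 - z^2/4 - 15*z/8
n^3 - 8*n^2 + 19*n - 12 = (n - 4)*(n - 3)*(n - 1)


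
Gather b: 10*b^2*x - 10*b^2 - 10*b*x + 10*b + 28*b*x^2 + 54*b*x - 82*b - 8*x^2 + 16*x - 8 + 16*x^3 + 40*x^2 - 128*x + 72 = b^2*(10*x - 10) + b*(28*x^2 + 44*x - 72) + 16*x^3 + 32*x^2 - 112*x + 64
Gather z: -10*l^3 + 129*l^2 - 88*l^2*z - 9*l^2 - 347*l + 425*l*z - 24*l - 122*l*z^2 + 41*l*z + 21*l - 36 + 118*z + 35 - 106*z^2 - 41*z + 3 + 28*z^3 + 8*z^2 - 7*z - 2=-10*l^3 + 120*l^2 - 350*l + 28*z^3 + z^2*(-122*l - 98) + z*(-88*l^2 + 466*l + 70)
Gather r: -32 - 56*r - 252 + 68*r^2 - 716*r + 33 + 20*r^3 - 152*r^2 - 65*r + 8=20*r^3 - 84*r^2 - 837*r - 243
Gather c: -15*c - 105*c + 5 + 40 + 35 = 80 - 120*c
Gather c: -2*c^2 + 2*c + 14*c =-2*c^2 + 16*c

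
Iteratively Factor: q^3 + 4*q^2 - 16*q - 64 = (q + 4)*(q^2 - 16) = (q - 4)*(q + 4)*(q + 4)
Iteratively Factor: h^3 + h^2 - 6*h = (h)*(h^2 + h - 6) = h*(h + 3)*(h - 2)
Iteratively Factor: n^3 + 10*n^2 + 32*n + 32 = (n + 2)*(n^2 + 8*n + 16) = (n + 2)*(n + 4)*(n + 4)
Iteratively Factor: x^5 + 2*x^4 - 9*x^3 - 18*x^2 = (x + 2)*(x^4 - 9*x^2) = x*(x + 2)*(x^3 - 9*x) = x*(x - 3)*(x + 2)*(x^2 + 3*x) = x^2*(x - 3)*(x + 2)*(x + 3)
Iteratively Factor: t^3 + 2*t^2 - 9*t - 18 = (t + 2)*(t^2 - 9) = (t - 3)*(t + 2)*(t + 3)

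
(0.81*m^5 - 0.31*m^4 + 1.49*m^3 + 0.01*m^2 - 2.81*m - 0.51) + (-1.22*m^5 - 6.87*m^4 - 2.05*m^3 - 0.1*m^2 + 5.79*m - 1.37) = -0.41*m^5 - 7.18*m^4 - 0.56*m^3 - 0.09*m^2 + 2.98*m - 1.88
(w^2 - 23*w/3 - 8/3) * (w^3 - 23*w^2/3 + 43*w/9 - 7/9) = w^5 - 46*w^4/3 + 548*w^3/9 - 458*w^2/27 - 61*w/9 + 56/27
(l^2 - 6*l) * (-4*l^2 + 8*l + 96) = -4*l^4 + 32*l^3 + 48*l^2 - 576*l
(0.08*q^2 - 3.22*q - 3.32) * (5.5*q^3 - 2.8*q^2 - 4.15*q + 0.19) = 0.44*q^5 - 17.934*q^4 - 9.576*q^3 + 22.6742*q^2 + 13.1662*q - 0.6308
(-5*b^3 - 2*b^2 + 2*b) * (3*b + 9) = -15*b^4 - 51*b^3 - 12*b^2 + 18*b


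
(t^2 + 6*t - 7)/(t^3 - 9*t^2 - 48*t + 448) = (t - 1)/(t^2 - 16*t + 64)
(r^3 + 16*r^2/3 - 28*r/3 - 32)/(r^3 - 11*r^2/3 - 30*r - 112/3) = (3*r^2 + 10*r - 48)/(3*r^2 - 17*r - 56)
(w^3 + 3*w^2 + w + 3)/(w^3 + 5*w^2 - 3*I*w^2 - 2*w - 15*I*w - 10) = (w^2 + w*(3 + I) + 3*I)/(w^2 + w*(5 - 2*I) - 10*I)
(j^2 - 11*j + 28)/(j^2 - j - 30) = (-j^2 + 11*j - 28)/(-j^2 + j + 30)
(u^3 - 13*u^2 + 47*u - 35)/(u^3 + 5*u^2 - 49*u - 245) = (u^2 - 6*u + 5)/(u^2 + 12*u + 35)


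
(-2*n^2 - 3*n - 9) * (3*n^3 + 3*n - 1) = -6*n^5 - 9*n^4 - 33*n^3 - 7*n^2 - 24*n + 9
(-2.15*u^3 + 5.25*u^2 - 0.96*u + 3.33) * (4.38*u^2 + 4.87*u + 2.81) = -9.417*u^5 + 12.5245*u^4 + 15.3212*u^3 + 24.6627*u^2 + 13.5195*u + 9.3573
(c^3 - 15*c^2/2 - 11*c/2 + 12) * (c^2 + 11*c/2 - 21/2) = c^5 - 2*c^4 - 229*c^3/4 + 121*c^2/2 + 495*c/4 - 126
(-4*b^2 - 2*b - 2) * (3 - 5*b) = 20*b^3 - 2*b^2 + 4*b - 6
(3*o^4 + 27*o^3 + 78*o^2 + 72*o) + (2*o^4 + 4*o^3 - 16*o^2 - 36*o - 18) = 5*o^4 + 31*o^3 + 62*o^2 + 36*o - 18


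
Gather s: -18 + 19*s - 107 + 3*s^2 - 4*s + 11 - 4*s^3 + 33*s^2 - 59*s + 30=-4*s^3 + 36*s^2 - 44*s - 84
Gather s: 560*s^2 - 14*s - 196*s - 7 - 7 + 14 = 560*s^2 - 210*s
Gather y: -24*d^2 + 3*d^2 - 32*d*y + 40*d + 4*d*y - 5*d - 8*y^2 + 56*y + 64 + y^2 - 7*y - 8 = -21*d^2 + 35*d - 7*y^2 + y*(49 - 28*d) + 56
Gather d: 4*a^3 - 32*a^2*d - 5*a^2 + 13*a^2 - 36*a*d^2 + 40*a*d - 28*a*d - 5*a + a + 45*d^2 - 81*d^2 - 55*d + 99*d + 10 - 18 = 4*a^3 + 8*a^2 - 4*a + d^2*(-36*a - 36) + d*(-32*a^2 + 12*a + 44) - 8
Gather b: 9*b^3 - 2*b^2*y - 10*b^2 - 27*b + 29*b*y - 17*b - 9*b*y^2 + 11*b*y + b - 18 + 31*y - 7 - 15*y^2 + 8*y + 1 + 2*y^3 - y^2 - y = 9*b^3 + b^2*(-2*y - 10) + b*(-9*y^2 + 40*y - 43) + 2*y^3 - 16*y^2 + 38*y - 24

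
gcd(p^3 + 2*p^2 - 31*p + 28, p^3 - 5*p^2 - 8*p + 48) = p - 4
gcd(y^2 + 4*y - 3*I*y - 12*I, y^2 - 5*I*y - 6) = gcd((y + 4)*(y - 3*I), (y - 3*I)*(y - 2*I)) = y - 3*I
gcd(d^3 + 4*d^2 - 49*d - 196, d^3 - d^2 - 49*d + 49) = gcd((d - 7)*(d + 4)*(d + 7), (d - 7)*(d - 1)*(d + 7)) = d^2 - 49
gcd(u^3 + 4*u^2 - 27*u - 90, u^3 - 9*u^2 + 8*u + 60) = u - 5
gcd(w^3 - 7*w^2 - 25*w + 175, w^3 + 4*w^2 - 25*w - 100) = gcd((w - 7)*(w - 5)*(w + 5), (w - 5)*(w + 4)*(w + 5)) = w^2 - 25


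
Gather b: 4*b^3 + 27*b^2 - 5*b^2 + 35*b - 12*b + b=4*b^3 + 22*b^2 + 24*b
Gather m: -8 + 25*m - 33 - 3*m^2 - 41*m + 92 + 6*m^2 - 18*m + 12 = 3*m^2 - 34*m + 63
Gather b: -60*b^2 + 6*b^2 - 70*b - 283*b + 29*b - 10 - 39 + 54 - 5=-54*b^2 - 324*b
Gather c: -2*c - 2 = -2*c - 2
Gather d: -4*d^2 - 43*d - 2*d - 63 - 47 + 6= -4*d^2 - 45*d - 104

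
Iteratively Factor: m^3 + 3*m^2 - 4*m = (m - 1)*(m^2 + 4*m) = (m - 1)*(m + 4)*(m)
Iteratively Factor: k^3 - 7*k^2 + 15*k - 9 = (k - 3)*(k^2 - 4*k + 3) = (k - 3)^2*(k - 1)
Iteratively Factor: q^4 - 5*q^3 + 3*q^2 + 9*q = (q - 3)*(q^3 - 2*q^2 - 3*q) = (q - 3)^2*(q^2 + q) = q*(q - 3)^2*(q + 1)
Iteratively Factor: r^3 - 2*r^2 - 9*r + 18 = (r - 3)*(r^2 + r - 6) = (r - 3)*(r - 2)*(r + 3)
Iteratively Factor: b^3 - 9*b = (b - 3)*(b^2 + 3*b) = (b - 3)*(b + 3)*(b)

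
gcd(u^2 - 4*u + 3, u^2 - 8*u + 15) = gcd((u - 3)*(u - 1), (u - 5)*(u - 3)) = u - 3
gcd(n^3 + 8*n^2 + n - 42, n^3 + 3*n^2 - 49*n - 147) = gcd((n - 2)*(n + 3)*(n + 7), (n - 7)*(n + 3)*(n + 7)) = n^2 + 10*n + 21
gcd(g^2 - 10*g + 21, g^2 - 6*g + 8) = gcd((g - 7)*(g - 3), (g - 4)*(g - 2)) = 1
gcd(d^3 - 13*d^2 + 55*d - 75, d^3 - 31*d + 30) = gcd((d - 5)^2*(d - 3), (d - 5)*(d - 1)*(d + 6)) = d - 5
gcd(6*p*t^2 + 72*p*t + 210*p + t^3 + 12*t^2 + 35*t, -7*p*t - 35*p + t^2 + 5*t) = t + 5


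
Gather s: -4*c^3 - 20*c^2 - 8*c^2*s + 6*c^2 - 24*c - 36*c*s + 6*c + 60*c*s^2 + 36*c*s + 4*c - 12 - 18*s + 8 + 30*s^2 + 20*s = -4*c^3 - 14*c^2 - 14*c + s^2*(60*c + 30) + s*(2 - 8*c^2) - 4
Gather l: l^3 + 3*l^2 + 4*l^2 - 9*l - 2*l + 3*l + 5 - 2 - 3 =l^3 + 7*l^2 - 8*l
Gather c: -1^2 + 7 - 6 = 0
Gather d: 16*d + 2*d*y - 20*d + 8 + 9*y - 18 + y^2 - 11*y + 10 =d*(2*y - 4) + y^2 - 2*y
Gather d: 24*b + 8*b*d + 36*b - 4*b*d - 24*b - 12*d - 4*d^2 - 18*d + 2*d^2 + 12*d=36*b - 2*d^2 + d*(4*b - 18)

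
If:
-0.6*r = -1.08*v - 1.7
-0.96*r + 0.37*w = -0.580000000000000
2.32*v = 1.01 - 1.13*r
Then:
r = 1.93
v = -0.50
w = 3.43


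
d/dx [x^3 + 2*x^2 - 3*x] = 3*x^2 + 4*x - 3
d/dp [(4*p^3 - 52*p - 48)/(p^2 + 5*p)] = 4*(p^4 + 10*p^3 + 13*p^2 + 24*p + 60)/(p^2*(p^2 + 10*p + 25))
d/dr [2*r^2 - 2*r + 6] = 4*r - 2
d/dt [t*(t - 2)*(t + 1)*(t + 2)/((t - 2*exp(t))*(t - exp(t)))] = (-t*(1 - exp(t))*(t - 2)*(t + 1)*(t + 2)*(t - 2*exp(t)) + t*(t - 2)*(t + 1)*(t + 2)*(t - exp(t))*(2*exp(t) - 1) + (t - 2*exp(t))*(t - exp(t))*(t*(t - 2)*(t + 1) + t*(t - 2)*(t + 2) + t*(t + 1)*(t + 2) + (t - 2)*(t + 1)*(t + 2)))/((t - 2*exp(t))^2*(t - exp(t))^2)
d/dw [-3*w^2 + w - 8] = 1 - 6*w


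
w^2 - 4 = (w - 2)*(w + 2)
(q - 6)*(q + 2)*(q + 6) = q^3 + 2*q^2 - 36*q - 72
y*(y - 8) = y^2 - 8*y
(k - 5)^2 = k^2 - 10*k + 25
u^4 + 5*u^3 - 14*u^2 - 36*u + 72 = (u - 2)^2*(u + 3)*(u + 6)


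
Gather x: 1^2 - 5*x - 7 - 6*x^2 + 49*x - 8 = -6*x^2 + 44*x - 14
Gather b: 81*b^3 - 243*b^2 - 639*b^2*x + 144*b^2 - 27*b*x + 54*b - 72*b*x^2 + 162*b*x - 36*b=81*b^3 + b^2*(-639*x - 99) + b*(-72*x^2 + 135*x + 18)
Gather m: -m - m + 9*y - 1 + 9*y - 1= -2*m + 18*y - 2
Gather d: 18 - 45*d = 18 - 45*d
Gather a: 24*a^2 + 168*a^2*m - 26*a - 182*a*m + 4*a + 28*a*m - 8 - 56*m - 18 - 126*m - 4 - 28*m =a^2*(168*m + 24) + a*(-154*m - 22) - 210*m - 30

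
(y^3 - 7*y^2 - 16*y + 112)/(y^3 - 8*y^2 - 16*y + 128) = (y - 7)/(y - 8)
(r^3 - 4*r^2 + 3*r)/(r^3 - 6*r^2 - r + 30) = r*(r - 1)/(r^2 - 3*r - 10)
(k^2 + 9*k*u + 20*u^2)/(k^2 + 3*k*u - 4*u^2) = (-k - 5*u)/(-k + u)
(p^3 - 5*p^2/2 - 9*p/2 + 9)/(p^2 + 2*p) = p - 9/2 + 9/(2*p)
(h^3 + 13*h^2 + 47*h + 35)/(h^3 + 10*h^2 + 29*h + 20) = (h + 7)/(h + 4)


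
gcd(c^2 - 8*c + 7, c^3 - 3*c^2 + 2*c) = c - 1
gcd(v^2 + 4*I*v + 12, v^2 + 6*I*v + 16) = v - 2*I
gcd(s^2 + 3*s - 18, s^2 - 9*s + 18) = s - 3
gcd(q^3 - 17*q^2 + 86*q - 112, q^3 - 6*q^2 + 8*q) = q - 2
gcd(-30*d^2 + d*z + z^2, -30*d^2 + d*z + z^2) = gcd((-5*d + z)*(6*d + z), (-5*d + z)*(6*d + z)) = -30*d^2 + d*z + z^2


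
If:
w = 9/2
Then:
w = 9/2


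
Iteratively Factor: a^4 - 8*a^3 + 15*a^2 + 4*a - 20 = (a - 2)*(a^3 - 6*a^2 + 3*a + 10) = (a - 2)^2*(a^2 - 4*a - 5) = (a - 5)*(a - 2)^2*(a + 1)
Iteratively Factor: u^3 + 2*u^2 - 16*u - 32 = (u - 4)*(u^2 + 6*u + 8) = (u - 4)*(u + 2)*(u + 4)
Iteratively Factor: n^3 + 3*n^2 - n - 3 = (n + 3)*(n^2 - 1) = (n - 1)*(n + 3)*(n + 1)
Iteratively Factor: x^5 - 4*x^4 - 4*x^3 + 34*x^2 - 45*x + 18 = (x - 1)*(x^4 - 3*x^3 - 7*x^2 + 27*x - 18) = (x - 3)*(x - 1)*(x^3 - 7*x + 6) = (x - 3)*(x - 1)*(x + 3)*(x^2 - 3*x + 2) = (x - 3)*(x - 2)*(x - 1)*(x + 3)*(x - 1)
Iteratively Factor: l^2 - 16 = (l - 4)*(l + 4)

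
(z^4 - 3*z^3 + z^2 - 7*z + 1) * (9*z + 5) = 9*z^5 - 22*z^4 - 6*z^3 - 58*z^2 - 26*z + 5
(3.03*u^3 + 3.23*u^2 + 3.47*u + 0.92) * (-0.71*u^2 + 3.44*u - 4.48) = -2.1513*u^5 + 8.1299*u^4 - 4.9269*u^3 - 3.1868*u^2 - 12.3808*u - 4.1216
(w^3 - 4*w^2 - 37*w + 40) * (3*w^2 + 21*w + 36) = 3*w^5 + 9*w^4 - 159*w^3 - 801*w^2 - 492*w + 1440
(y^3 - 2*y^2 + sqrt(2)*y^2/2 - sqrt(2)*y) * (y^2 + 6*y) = y^5 + sqrt(2)*y^4/2 + 4*y^4 - 12*y^3 + 2*sqrt(2)*y^3 - 6*sqrt(2)*y^2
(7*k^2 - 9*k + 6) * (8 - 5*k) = -35*k^3 + 101*k^2 - 102*k + 48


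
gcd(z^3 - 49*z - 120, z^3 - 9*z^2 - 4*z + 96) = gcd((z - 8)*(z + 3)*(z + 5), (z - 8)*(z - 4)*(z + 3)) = z^2 - 5*z - 24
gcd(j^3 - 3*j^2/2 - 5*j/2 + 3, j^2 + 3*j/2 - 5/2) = j - 1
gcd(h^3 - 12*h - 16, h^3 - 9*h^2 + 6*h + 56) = h^2 - 2*h - 8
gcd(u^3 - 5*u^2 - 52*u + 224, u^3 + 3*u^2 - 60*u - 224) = u^2 - u - 56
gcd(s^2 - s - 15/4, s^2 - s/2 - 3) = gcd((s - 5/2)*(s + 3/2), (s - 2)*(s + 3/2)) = s + 3/2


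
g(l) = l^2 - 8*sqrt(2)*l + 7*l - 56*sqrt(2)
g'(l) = 2*l - 8*sqrt(2) + 7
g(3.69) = -81.50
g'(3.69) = 3.07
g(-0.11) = -78.71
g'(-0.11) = -4.53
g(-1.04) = -73.63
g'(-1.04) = -6.39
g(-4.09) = -44.82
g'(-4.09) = -12.49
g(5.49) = -72.74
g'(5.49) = 6.67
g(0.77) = -81.92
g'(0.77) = -2.77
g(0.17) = -79.90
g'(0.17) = -3.97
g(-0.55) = -76.52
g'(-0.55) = -5.41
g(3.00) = -83.14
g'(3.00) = 1.69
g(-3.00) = -57.25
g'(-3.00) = -10.31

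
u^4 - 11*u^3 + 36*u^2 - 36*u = u*(u - 6)*(u - 3)*(u - 2)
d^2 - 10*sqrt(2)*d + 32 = (d - 8*sqrt(2))*(d - 2*sqrt(2))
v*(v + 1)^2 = v^3 + 2*v^2 + v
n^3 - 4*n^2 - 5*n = n*(n - 5)*(n + 1)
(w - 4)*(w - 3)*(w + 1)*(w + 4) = w^4 - 2*w^3 - 19*w^2 + 32*w + 48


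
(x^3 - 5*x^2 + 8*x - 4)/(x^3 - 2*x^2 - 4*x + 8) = (x - 1)/(x + 2)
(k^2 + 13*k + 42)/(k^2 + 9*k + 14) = (k + 6)/(k + 2)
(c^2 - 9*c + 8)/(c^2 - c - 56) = (c - 1)/(c + 7)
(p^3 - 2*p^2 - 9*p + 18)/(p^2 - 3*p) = p + 1 - 6/p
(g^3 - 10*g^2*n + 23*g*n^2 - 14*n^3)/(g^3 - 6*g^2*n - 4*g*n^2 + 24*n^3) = (g^2 - 8*g*n + 7*n^2)/(g^2 - 4*g*n - 12*n^2)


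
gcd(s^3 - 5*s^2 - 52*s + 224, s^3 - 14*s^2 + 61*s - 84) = s - 4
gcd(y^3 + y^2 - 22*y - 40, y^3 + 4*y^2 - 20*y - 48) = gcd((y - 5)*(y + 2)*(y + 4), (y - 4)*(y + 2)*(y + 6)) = y + 2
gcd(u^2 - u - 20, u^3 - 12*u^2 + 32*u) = 1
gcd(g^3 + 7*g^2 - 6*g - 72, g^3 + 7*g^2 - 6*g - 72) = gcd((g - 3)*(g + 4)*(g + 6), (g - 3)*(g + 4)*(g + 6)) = g^3 + 7*g^2 - 6*g - 72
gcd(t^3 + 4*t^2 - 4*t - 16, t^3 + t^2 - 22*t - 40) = t^2 + 6*t + 8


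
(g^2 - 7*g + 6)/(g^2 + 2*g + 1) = (g^2 - 7*g + 6)/(g^2 + 2*g + 1)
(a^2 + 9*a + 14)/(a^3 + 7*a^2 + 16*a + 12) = (a + 7)/(a^2 + 5*a + 6)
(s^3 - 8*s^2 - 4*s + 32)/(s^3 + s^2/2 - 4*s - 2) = 2*(s - 8)/(2*s + 1)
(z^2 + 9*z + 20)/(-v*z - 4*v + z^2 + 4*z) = (z + 5)/(-v + z)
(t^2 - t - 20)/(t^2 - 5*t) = (t + 4)/t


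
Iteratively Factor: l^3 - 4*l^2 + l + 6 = (l - 3)*(l^2 - l - 2) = (l - 3)*(l - 2)*(l + 1)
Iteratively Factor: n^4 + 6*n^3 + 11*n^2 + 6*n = (n + 3)*(n^3 + 3*n^2 + 2*n) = (n + 2)*(n + 3)*(n^2 + n) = (n + 1)*(n + 2)*(n + 3)*(n)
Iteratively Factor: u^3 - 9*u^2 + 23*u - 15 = (u - 1)*(u^2 - 8*u + 15) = (u - 5)*(u - 1)*(u - 3)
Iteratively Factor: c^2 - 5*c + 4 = (c - 4)*(c - 1)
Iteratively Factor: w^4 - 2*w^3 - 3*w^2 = (w)*(w^3 - 2*w^2 - 3*w) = w*(w - 3)*(w^2 + w) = w*(w - 3)*(w + 1)*(w)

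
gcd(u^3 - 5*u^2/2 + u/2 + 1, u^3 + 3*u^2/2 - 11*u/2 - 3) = u^2 - 3*u/2 - 1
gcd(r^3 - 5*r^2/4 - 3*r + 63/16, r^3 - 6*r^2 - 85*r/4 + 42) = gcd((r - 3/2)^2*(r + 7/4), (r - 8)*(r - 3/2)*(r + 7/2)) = r - 3/2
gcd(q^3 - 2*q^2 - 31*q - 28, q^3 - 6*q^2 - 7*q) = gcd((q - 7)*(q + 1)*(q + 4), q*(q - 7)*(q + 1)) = q^2 - 6*q - 7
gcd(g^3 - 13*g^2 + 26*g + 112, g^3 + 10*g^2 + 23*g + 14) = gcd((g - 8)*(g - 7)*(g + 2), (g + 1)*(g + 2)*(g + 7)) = g + 2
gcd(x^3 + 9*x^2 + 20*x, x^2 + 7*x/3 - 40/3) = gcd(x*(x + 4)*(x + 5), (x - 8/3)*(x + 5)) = x + 5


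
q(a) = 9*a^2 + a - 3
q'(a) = 18*a + 1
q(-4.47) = 172.36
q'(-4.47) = -79.46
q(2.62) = 61.40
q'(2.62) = 48.16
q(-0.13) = -2.98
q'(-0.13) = -1.34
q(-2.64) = 57.09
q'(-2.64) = -46.52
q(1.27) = 12.79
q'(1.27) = 23.86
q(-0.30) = -2.49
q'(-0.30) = -4.40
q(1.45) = 17.37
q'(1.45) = 27.10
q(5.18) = 243.67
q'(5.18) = 94.24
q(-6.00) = 315.00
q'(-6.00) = -107.00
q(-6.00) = 315.00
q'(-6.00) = -107.00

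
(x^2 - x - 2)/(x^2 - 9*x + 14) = (x + 1)/(x - 7)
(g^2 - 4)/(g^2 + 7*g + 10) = (g - 2)/(g + 5)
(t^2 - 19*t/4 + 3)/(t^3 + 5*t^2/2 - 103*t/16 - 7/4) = 4*(4*t^2 - 19*t + 12)/(16*t^3 + 40*t^2 - 103*t - 28)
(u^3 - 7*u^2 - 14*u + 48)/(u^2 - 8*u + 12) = (u^2 - 5*u - 24)/(u - 6)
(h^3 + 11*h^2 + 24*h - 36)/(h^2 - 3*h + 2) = (h^2 + 12*h + 36)/(h - 2)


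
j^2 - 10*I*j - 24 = (j - 6*I)*(j - 4*I)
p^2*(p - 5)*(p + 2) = p^4 - 3*p^3 - 10*p^2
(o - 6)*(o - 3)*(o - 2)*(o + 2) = o^4 - 9*o^3 + 14*o^2 + 36*o - 72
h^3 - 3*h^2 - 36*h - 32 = (h - 8)*(h + 1)*(h + 4)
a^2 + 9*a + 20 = (a + 4)*(a + 5)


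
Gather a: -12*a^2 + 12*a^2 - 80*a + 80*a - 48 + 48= 0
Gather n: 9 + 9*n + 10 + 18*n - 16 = 27*n + 3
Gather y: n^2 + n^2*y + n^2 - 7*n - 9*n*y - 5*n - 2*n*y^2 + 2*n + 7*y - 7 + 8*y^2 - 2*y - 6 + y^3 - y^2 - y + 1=2*n^2 - 10*n + y^3 + y^2*(7 - 2*n) + y*(n^2 - 9*n + 4) - 12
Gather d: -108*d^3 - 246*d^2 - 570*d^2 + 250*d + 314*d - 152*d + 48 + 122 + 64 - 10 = -108*d^3 - 816*d^2 + 412*d + 224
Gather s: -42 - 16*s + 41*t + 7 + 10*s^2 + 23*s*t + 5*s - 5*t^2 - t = 10*s^2 + s*(23*t - 11) - 5*t^2 + 40*t - 35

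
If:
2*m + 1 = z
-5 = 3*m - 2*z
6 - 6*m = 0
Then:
No Solution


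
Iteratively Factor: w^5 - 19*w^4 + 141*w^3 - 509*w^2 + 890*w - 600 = (w - 3)*(w^4 - 16*w^3 + 93*w^2 - 230*w + 200) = (w - 5)*(w - 3)*(w^3 - 11*w^2 + 38*w - 40) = (w - 5)^2*(w - 3)*(w^2 - 6*w + 8) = (w - 5)^2*(w - 4)*(w - 3)*(w - 2)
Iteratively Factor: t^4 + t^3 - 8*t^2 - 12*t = (t - 3)*(t^3 + 4*t^2 + 4*t) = (t - 3)*(t + 2)*(t^2 + 2*t) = t*(t - 3)*(t + 2)*(t + 2)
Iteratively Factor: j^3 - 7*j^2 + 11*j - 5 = (j - 1)*(j^2 - 6*j + 5) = (j - 5)*(j - 1)*(j - 1)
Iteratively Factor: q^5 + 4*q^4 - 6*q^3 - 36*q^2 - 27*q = (q)*(q^4 + 4*q^3 - 6*q^2 - 36*q - 27) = q*(q - 3)*(q^3 + 7*q^2 + 15*q + 9) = q*(q - 3)*(q + 3)*(q^2 + 4*q + 3) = q*(q - 3)*(q + 3)^2*(q + 1)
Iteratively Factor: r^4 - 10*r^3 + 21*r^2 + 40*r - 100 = (r - 5)*(r^3 - 5*r^2 - 4*r + 20) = (r - 5)*(r + 2)*(r^2 - 7*r + 10) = (r - 5)*(r - 2)*(r + 2)*(r - 5)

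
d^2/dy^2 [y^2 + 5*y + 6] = 2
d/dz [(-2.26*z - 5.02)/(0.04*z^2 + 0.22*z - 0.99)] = (0.0904*z^2 + 0.4016*z + 3.3418)/(0.0016*z^4 + 0.0176*z^3 - 0.0308*z^2 - 0.4356*z + 0.9801)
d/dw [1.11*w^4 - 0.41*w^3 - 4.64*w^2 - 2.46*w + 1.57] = 4.44*w^3 - 1.23*w^2 - 9.28*w - 2.46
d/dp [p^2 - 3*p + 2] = 2*p - 3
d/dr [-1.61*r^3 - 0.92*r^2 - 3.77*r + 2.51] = -4.83*r^2 - 1.84*r - 3.77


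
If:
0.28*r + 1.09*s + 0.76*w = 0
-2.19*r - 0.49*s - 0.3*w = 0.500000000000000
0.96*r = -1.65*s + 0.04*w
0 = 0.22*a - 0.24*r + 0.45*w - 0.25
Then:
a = 1.09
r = -0.24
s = 0.14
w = -0.11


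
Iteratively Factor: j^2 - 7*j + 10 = (j - 2)*(j - 5)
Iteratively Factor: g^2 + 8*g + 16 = (g + 4)*(g + 4)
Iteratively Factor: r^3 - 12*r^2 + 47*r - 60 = (r - 4)*(r^2 - 8*r + 15) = (r - 5)*(r - 4)*(r - 3)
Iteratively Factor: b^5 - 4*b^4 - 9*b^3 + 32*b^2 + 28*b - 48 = (b - 4)*(b^4 - 9*b^2 - 4*b + 12) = (b - 4)*(b - 3)*(b^3 + 3*b^2 - 4) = (b - 4)*(b - 3)*(b + 2)*(b^2 + b - 2) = (b - 4)*(b - 3)*(b + 2)^2*(b - 1)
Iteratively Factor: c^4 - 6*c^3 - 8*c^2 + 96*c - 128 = (c - 2)*(c^3 - 4*c^2 - 16*c + 64) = (c - 4)*(c - 2)*(c^2 - 16) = (c - 4)^2*(c - 2)*(c + 4)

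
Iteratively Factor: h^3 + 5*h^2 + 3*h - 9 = (h - 1)*(h^2 + 6*h + 9) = (h - 1)*(h + 3)*(h + 3)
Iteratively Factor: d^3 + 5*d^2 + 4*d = (d + 1)*(d^2 + 4*d) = d*(d + 1)*(d + 4)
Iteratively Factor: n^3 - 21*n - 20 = (n + 4)*(n^2 - 4*n - 5) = (n - 5)*(n + 4)*(n + 1)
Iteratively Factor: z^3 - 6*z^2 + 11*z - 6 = (z - 3)*(z^2 - 3*z + 2) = (z - 3)*(z - 1)*(z - 2)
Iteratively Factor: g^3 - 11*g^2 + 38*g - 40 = (g - 4)*(g^2 - 7*g + 10) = (g - 5)*(g - 4)*(g - 2)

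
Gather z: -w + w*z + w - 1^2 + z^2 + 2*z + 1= z^2 + z*(w + 2)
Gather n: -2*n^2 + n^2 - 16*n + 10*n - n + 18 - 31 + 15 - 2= -n^2 - 7*n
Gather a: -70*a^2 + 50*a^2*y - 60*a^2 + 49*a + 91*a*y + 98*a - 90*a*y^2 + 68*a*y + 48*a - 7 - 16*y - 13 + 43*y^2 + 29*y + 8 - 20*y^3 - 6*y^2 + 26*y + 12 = a^2*(50*y - 130) + a*(-90*y^2 + 159*y + 195) - 20*y^3 + 37*y^2 + 39*y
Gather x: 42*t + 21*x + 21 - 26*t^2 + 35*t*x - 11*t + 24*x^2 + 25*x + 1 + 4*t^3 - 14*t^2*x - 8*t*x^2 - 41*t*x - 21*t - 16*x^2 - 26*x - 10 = 4*t^3 - 26*t^2 + 10*t + x^2*(8 - 8*t) + x*(-14*t^2 - 6*t + 20) + 12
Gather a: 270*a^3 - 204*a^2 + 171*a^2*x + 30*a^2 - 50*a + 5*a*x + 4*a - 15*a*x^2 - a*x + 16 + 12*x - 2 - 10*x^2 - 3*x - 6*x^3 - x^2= 270*a^3 + a^2*(171*x - 174) + a*(-15*x^2 + 4*x - 46) - 6*x^3 - 11*x^2 + 9*x + 14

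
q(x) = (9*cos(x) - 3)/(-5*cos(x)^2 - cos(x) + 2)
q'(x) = (-10*sin(x)*cos(x) - sin(x))*(9*cos(x) - 3)/(-5*cos(x)^2 - cos(x) + 2)^2 - 9*sin(x)/(-5*cos(x)^2 - cos(x) + 2) = 3*(15*sin(x)^2 + 10*cos(x) - 20)*sin(x)/(5*cos(x)^2 + cos(x) - 2)^2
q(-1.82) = -2.69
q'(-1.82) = 6.46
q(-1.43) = -0.99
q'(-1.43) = 3.73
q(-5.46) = -3.15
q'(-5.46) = -11.50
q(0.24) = -1.56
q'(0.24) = -0.49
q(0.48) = -1.77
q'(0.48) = -1.38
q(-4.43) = -2.91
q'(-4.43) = -7.22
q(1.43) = -0.99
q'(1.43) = -3.73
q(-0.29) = -1.58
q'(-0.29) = 0.63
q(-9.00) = 9.03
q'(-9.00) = 21.37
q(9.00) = 9.03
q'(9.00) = -21.37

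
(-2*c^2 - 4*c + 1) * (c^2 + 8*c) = -2*c^4 - 20*c^3 - 31*c^2 + 8*c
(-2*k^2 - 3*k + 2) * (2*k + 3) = -4*k^3 - 12*k^2 - 5*k + 6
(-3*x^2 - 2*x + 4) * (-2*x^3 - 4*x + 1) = 6*x^5 + 4*x^4 + 4*x^3 + 5*x^2 - 18*x + 4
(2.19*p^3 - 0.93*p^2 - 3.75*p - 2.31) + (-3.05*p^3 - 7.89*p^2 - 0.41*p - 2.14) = -0.86*p^3 - 8.82*p^2 - 4.16*p - 4.45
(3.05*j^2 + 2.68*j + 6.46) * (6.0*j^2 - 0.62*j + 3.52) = 18.3*j^4 + 14.189*j^3 + 47.8344*j^2 + 5.4284*j + 22.7392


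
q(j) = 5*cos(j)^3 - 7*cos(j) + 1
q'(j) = -15*sin(j)*cos(j)^2 + 7*sin(j)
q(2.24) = 4.15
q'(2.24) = 0.96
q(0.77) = -2.18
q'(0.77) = -0.51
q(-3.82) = 4.09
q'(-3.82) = -1.31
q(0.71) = -2.13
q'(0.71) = -1.06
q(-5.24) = -1.89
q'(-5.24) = 2.76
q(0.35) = -1.43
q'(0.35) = -2.14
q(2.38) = 4.17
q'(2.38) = -0.59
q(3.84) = 4.11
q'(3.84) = 1.16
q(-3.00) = 3.08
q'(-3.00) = 1.09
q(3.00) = 3.08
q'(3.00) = -1.09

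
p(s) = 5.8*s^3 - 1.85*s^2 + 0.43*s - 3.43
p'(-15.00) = 3970.93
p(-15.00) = -20001.13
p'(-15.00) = 3970.93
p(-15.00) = -20001.13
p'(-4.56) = 379.11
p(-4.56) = -593.81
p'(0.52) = 3.21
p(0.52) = -2.89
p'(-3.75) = 258.99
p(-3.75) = -336.92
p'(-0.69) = 11.27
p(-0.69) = -6.51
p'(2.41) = 92.57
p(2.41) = 68.05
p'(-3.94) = 285.12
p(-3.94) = -388.59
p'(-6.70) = 806.31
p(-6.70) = -1833.78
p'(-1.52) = 46.25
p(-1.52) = -28.73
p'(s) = 17.4*s^2 - 3.7*s + 0.43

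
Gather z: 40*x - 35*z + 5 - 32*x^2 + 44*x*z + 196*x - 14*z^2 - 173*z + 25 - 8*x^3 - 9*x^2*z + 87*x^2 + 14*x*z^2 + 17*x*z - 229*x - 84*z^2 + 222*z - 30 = -8*x^3 + 55*x^2 + 7*x + z^2*(14*x - 98) + z*(-9*x^2 + 61*x + 14)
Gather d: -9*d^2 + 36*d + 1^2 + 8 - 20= -9*d^2 + 36*d - 11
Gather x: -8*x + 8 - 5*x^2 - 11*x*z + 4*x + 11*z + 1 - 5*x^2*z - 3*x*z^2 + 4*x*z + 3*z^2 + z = x^2*(-5*z - 5) + x*(-3*z^2 - 7*z - 4) + 3*z^2 + 12*z + 9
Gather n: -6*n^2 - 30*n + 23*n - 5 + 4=-6*n^2 - 7*n - 1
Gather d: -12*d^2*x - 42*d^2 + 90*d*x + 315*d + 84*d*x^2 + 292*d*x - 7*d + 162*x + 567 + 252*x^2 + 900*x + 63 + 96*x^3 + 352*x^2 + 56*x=d^2*(-12*x - 42) + d*(84*x^2 + 382*x + 308) + 96*x^3 + 604*x^2 + 1118*x + 630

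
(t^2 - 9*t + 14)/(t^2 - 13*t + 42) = (t - 2)/(t - 6)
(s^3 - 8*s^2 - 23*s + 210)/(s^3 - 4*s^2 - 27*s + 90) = (s - 7)/(s - 3)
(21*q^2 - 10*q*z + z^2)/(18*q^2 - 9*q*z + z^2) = (-7*q + z)/(-6*q + z)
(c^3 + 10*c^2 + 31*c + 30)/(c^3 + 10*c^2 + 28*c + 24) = (c^2 + 8*c + 15)/(c^2 + 8*c + 12)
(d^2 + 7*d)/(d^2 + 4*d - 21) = d/(d - 3)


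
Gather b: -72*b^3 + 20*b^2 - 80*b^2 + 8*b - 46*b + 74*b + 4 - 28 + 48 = -72*b^3 - 60*b^2 + 36*b + 24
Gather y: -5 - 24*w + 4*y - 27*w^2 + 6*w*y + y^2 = -27*w^2 - 24*w + y^2 + y*(6*w + 4) - 5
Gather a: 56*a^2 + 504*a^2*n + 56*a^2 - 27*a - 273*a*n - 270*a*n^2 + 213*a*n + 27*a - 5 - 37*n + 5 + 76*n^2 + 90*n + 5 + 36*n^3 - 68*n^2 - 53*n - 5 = a^2*(504*n + 112) + a*(-270*n^2 - 60*n) + 36*n^3 + 8*n^2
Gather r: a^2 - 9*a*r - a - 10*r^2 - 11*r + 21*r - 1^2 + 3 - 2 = a^2 - a - 10*r^2 + r*(10 - 9*a)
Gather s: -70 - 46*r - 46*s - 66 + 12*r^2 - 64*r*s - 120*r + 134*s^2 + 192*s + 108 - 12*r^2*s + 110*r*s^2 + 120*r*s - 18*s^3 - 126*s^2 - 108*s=12*r^2 - 166*r - 18*s^3 + s^2*(110*r + 8) + s*(-12*r^2 + 56*r + 38) - 28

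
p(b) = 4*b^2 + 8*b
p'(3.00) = 32.00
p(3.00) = 60.00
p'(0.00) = 8.00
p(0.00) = 0.00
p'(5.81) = 54.48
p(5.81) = 181.50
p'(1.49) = 19.92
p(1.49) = 20.80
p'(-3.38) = -19.04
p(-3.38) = 18.66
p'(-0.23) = 6.16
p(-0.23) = -1.63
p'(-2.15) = -9.20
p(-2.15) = 1.29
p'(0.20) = 9.60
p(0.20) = 1.76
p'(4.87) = 46.96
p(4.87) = 133.83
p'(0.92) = 15.36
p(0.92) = 10.75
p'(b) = 8*b + 8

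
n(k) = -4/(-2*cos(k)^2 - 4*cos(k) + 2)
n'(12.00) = -2.02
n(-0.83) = 2.48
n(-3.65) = -1.01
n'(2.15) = 0.47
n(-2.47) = -1.02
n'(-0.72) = -4.04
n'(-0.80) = -6.30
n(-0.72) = 1.87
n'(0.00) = 0.00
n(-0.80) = 2.28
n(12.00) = 1.43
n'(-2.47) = -0.14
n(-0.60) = 1.50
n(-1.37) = -3.56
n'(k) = -4*(-4*sin(k)*cos(k) - 4*sin(k))/(-2*cos(k)^2 - 4*cos(k) + 2)^2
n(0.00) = 1.00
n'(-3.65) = 0.06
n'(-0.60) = -2.32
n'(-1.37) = -14.92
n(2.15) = -1.11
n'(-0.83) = -7.63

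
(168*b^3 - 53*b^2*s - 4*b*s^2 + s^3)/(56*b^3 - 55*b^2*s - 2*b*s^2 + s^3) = (-3*b + s)/(-b + s)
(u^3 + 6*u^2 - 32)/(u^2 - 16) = (u^2 + 2*u - 8)/(u - 4)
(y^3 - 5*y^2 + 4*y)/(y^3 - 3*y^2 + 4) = y*(y^2 - 5*y + 4)/(y^3 - 3*y^2 + 4)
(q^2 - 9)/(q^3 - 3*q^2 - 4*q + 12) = (q + 3)/(q^2 - 4)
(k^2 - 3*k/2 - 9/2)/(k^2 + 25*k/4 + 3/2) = 2*(2*k^2 - 3*k - 9)/(4*k^2 + 25*k + 6)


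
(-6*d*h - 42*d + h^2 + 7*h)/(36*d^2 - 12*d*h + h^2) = (-h - 7)/(6*d - h)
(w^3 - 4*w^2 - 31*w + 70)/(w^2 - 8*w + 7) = (w^2 + 3*w - 10)/(w - 1)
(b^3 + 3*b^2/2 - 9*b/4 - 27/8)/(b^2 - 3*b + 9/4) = (4*b^2 + 12*b + 9)/(2*(2*b - 3))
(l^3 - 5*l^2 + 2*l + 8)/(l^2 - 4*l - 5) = (l^2 - 6*l + 8)/(l - 5)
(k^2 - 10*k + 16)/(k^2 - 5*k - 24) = (k - 2)/(k + 3)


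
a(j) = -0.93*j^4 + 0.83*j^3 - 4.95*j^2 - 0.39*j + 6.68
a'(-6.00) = 952.17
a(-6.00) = -1553.74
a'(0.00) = -0.39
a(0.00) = 6.68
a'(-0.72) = 9.42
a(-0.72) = 3.83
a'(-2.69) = 116.67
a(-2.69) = -92.94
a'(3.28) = -137.34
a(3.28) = -126.21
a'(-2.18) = 71.57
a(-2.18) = -45.60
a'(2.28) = -54.11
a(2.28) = -35.24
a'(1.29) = -17.00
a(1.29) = -2.85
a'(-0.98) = 15.20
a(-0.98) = 0.67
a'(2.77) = -87.77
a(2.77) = -69.49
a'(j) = -3.72*j^3 + 2.49*j^2 - 9.9*j - 0.39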